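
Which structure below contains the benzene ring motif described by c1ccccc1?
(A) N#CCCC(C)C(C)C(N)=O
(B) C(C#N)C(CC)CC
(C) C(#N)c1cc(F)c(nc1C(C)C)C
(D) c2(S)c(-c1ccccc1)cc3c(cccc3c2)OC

c1ccccc1 describes six aromatic carbons in a ring (a benzene ring).
(A) has a methyl group (-CH3) but no six-membered all-carbon aromatic ring is present.
(B) has a methyl group (-CH3) but no six-membered all-carbon aromatic ring is present.
(C) has a methyl group (-CH3) but no six-membered all-carbon aromatic ring is present.
(D) contains a phenyl ring, which satisfies every atom and bond constraint.
So the answer is (D).

D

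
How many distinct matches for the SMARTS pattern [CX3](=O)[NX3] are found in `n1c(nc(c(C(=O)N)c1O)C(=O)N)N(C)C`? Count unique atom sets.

2

[CX3](=O)[NX3] is the SMARTS for an amide: a carbonyl carbon bonded to a trivalent nitrogen.
The molecule carries 2 separate instances of a primary amide (-C(=O)NH2) meeting every constraint; each maps to a distinct set of atoms, giving 2 matches.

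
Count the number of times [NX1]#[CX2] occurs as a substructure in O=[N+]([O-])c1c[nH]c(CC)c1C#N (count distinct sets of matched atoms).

1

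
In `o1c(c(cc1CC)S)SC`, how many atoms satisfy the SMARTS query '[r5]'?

5

The query [r5] means: r5 matches atoms in a five-membered ring.
Check the 10 heavy atoms by environment: 1× o (aromatic, in 5-ring) → match; 4× c (aromatic, in 5-ring) → match; 2× S (acyclic) → no; 3× C (acyclic) → no.
Summing the matching environments: 1 + 4 = 5 matching atoms.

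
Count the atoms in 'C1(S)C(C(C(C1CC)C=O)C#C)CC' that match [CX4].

9

The query [CX4] means: C with X4: aliphatic carbon with exactly 4 total connections (bonds + H).
Check the 14 heavy atoms by environment: 9× C (X4) → match; 1× S (X2) → no; 2× C (X2) → no; 1× C (X3) → no; 1× O (X1) → no.
That gives 9 matching atoms.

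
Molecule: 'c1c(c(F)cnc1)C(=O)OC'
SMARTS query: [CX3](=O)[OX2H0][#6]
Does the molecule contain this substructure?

Yes

The pattern [CX3](=O)[OX2H0][#6] describes a carbonyl carbon bonded to an oxygen that is itself bonded to carbon (no H on that O) — an ester.
The molecule carries a methyl-ester group (-C(=O)OCH3), whose atoms satisfy every constraint of the query, so the pattern matches.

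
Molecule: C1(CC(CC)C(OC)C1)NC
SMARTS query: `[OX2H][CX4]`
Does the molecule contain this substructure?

The pattern [OX2H][CX4] describes a hydroxyl oxygen bound to an sp3 (X4) carbon — an aliphatic alcohol.
The closest candidate here is a methoxy ether (-OCH3), but the oxygen has H0 (ether), not H1. No other fragment satisfies the full query, so there is no match.

No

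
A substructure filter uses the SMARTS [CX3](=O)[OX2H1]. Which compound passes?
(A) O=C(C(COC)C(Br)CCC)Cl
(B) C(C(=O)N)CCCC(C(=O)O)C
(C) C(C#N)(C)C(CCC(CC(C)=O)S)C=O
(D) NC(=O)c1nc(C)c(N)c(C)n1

[CX3](=O)[OX2H1] describes an sp2 carbon double-bonded to O and single-bonded to an -OH oxygen (a carboxylic acid).
(A) has an acyl chloride (-C(=O)Cl) but the carbonyl is bonded to Cl, not to an -OH oxygen.
(B) contains a carboxylic acid group (-C(=O)OH), which satisfies every atom and bond constraint.
(C) has an aldehyde (-CHO) but there is no singly-bonded oxygen on the carbonyl carbon.
(D) has a primary amide (-C(=O)NH2) but the carbonyl is bonded to N, not to an -OH oxygen.
So the answer is (B).

B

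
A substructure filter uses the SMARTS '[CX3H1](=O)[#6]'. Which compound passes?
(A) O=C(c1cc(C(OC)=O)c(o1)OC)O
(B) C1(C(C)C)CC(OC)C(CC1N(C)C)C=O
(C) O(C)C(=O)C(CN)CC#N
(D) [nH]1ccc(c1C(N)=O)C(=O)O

[CX3H1](=O)[#6] describes an sp2 carbon with one H, double-bonded to O and single-bonded to carbon (an aldehyde).
(A) has a carboxylic acid group (-C(=O)OH) but the carbonyl carbon has H0 and is bonded to O, not H1.
(B) contains an aldehyde (-CHO), which satisfies every atom and bond constraint.
(C) has a methyl-ester group (-C(=O)OCH3) but the carbonyl carbon has H0, not H1.
(D) has a carboxylic acid group (-C(=O)OH) but the carbonyl carbon has H0 and is bonded to O, not H1.
So the answer is (B).

B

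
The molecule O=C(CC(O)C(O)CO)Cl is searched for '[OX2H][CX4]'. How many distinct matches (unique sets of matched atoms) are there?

3

[OX2H][CX4] is the SMARTS for an aliphatic alcohol: a hydroxyl oxygen bound to an sp3 (X4) carbon.
The molecule carries 3 separate instances of a hydroxyl group (-OH) meeting every constraint; each maps to a distinct set of atoms, giving 3 matches.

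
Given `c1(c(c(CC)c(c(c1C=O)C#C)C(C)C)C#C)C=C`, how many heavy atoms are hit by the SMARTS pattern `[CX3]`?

3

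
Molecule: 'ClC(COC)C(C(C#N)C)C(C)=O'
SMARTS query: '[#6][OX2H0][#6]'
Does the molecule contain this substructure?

Yes

The pattern [#6][OX2H0][#6] describes an aliphatic oxygen bridging two carbons with no H on the oxygen — an ether.
The molecule carries a methoxy ether (-OCH3), whose atoms satisfy every constraint of the query, so the pattern matches.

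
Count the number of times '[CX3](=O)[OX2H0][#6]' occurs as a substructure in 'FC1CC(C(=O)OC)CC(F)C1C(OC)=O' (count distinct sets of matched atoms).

2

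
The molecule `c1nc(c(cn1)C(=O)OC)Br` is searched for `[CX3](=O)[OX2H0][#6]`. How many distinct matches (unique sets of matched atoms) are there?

1

[CX3](=O)[OX2H0][#6] is the SMARTS for an ester: a carbonyl carbon bonded to an oxygen that is itself bonded to carbon (no H on that O).
Exactly one fragment in the molecule meets all constraints, giving 1 match.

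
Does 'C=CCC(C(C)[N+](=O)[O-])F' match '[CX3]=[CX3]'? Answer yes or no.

Yes

The pattern [CX3]=[CX3] describes a non-aromatic C=C double bond between two sp2 carbons — an alkene.
The molecule carries a vinyl group (-CH=CH2), whose atoms satisfy every constraint of the query, so the pattern matches.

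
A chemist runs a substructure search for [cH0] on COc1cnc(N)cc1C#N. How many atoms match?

3

The query [cH0] means: aromatic carbon with no attached hydrogen (substituted or ring-fusion).
Check the 11 heavy atoms by environment: 1× n (aromatic, H0) → no; 2× c (aromatic, H1) → no; 3× c (aromatic, H0) → match; 1× O (H0) → no; 1× C (H3) → no; 1× N (H2) → no; 1× C (H0) → no; 1× N (H0) → no.
That gives 3 matching atoms.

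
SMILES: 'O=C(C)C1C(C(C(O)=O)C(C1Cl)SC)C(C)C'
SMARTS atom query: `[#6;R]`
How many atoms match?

The query [#6;R] means: carbon that is part of a ring.
Check the 17 heavy atoms by environment: 5× C (in 5-ring) → match; 7× C (acyclic) → no; 3× O (acyclic) → no; 1× Cl (acyclic) → no; 1× S (acyclic) → no.
That gives 5 matching atoms.

5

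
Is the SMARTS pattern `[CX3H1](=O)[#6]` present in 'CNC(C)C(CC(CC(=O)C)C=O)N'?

The pattern [CX3H1](=O)[#6] describes an sp2 carbon with one H, double-bonded to O and single-bonded to carbon — an aldehyde.
The molecule carries an aldehyde (-CHO), whose atoms satisfy every constraint of the query, so the pattern matches.

Yes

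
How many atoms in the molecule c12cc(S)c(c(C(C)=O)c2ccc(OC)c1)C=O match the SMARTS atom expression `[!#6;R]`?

0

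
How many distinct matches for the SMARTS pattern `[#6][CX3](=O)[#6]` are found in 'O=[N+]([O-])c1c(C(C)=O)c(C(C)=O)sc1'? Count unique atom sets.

2

[#6][CX3](=O)[#6] is the SMARTS for a ketone: a carbonyl carbon (no H) flanked by two carbons.
The molecule carries 2 separate instances of an acetyl/ketone group (-C(=O)CH3) meeting every constraint; each maps to a distinct set of atoms, giving 2 matches.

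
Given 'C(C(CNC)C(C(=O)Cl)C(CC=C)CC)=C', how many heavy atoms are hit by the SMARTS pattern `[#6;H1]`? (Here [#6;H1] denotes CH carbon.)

5

The query [#6;H1] means: any carbon bearing exactly one hydrogen.
Check the 16 heavy atoms by environment: 5× C (H2) → no; 5× C (H1) → match; 1× C (H0) → no; 1× O (H0) → no; 1× Cl (H0) → no; 2× C (H3) → no; 1× N (H1) → no.
That gives 5 matching atoms.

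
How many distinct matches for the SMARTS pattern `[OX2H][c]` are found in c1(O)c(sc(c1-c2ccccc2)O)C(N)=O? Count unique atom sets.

2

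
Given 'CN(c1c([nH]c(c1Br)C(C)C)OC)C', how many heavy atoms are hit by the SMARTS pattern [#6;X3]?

Check the 14 heavy atoms by environment: 1× n (aromatic, X3) → no; 4× c (aromatic, X3) → match; 6× C (X4) → no; 1× O (X2) → no; 1× N (X3) → no; 1× Br (X1) → no.
That gives 4 matching atoms.

4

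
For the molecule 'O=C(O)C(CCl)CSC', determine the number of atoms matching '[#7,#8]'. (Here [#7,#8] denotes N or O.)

2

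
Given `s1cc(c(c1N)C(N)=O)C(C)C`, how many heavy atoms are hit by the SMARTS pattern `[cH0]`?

The query [cH0] means: aromatic carbon with no attached hydrogen (substituted or ring-fusion).
Check the 12 heavy atoms by environment: 1× s (aromatic, H0) → no; 1× c (aromatic, H1) → no; 3× c (aromatic, H0) → match; 2× N (H2) → no; 1× C (H0) → no; 1× O (H0) → no; 1× C (H1) → no; 2× C (H3) → no.
That gives 3 matching atoms.

3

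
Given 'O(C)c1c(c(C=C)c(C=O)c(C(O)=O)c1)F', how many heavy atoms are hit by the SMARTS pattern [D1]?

6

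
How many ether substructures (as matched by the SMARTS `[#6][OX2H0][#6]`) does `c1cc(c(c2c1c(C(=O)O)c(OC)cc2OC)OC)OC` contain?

4

[#6][OX2H0][#6] is the SMARTS for an ether: an aliphatic oxygen bridging two carbons with no H on the oxygen.
The molecule carries 4 separate instances of a methoxy ether (-OCH3) meeting every constraint; each maps to a distinct set of atoms, giving 4 matches.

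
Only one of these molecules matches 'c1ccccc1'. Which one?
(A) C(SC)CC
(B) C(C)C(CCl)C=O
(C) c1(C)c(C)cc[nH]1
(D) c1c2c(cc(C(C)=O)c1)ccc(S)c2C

D

c1ccccc1 describes six aromatic carbons in a ring (a benzene ring).
(A) has a methyl group (-CH3) but no six-membered all-carbon aromatic ring is present.
(B) has a methyl group (-CH3) but no six-membered all-carbon aromatic ring is present.
(C) has a methyl group (-CH3) but no six-membered all-carbon aromatic ring is present.
(D) contains the required atom environment, so the pattern matches.
So the answer is (D).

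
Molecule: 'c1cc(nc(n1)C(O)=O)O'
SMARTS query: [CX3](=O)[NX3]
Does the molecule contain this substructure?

The pattern [CX3](=O)[NX3] describes a carbonyl carbon bonded to a trivalent nitrogen — an amide.
The closest candidate here is a carboxylic acid group (-C(=O)OH), but the carbonyl is bonded to O, not to an NX3 nitrogen. No other fragment satisfies the full query, so there is no match.

No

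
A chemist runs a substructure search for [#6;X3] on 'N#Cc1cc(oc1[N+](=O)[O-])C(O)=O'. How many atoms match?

5

The query [#6;X3] means: any carbon (aromatic or not) with three total connections.
Check the 13 heavy atoms by environment: 1× o (aromatic, X2) → no; 4× c (aromatic, X3) → match; 1× C (X2) → no; 1× N (X1) → no; 1× N (charge +1, X3) → no; 1× O (charge -1, X1) → no; 2× O (X1) → no; 1× C (X3) → match; 1× O (X2) → no.
Summing the matching environments: 4 + 1 = 5 matching atoms.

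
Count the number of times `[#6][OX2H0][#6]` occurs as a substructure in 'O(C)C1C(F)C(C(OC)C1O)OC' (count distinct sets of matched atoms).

3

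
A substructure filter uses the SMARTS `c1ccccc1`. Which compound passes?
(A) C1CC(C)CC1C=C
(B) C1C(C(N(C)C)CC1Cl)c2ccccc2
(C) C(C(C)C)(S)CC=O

c1ccccc1 describes six aromatic carbons in a ring (a benzene ring).
(A) has a methyl group (-CH3) but no six-membered all-carbon aromatic ring is present.
(B) contains a phenyl ring, which satisfies every atom and bond constraint.
(C) has a methyl group (-CH3) but no six-membered all-carbon aromatic ring is present.
So the answer is (B).

B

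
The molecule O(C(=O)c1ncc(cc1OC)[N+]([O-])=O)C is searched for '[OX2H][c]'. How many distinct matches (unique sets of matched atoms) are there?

[OX2H][c] is the SMARTS for a phenol: a hydroxyl oxygen attached to an aromatic carbon.
The molecule has a methoxy ether (-OCH3), but the oxygen has H0, not H1; nothing else fits, so there are 0 matches.

0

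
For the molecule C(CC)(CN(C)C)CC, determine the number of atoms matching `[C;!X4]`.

The query [C;!X4] means: aliphatic carbon that does not have four total connections.
Check the 9 heavy atoms by environment: 8× C (X4) → no; 1× N (X3) → no.
No environment satisfies the query, so 0 matching atoms.

0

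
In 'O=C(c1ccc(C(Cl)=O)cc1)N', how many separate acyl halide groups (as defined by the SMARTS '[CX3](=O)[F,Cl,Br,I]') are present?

[CX3](=O)[F,Cl,Br,I] is the SMARTS for an acyl halide: a carbonyl carbon bonded to a halogen.
Exactly one fragment in the molecule meets all constraints, giving 1 match.

1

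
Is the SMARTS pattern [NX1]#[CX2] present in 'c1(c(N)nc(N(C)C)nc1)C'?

The pattern [NX1]#[CX2] describes a nitrogen triple-bonded to a two-connected carbon — a nitrile.
The closest candidate here is a primary amino group (-NH2), but the nitrogen is NX3 (three connections), not NX1 triple-bonded. No other fragment satisfies the full query, so there is no match.

No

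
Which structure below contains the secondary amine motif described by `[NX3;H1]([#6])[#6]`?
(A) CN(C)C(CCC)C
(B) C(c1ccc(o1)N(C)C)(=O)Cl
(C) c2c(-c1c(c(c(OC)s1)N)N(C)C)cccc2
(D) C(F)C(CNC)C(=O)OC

D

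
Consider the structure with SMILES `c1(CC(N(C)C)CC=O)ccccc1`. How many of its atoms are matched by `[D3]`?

The query [D3] means: atom with exactly three heavy-atom neighbours.
Check the 14 heavy atoms by environment: 3× C (D2) → no; 1× C (D3) → match; 1× O (D1) → no; 1× c (aromatic, D3) → match; 5× c (aromatic, D2) → no; 1× N (D3) → match; 2× C (D1) → no.
Summing the matching environments: 1 + 1 + 1 = 3 matching atoms.

3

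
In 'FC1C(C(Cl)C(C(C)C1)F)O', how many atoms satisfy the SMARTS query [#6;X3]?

0

Check the 11 heavy atoms by environment: 7× C (X4) → no; 2× F (X1) → no; 1× O (X2) → no; 1× Cl (X1) → no.
No environment satisfies the query, so 0 matching atoms.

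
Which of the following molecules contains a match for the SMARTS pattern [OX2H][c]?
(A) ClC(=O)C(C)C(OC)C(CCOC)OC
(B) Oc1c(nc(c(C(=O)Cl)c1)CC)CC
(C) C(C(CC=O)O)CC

B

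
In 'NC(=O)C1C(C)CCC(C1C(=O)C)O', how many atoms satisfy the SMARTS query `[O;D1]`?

The query [O;D1] means: aliphatic oxygen bonded to exactly one heavy atom.
Check the 14 heavy atoms by environment: 2× C (D2) → no; 6× C (D3) → no; 3× O (D1) → match; 1× N (D1) → no; 2× C (D1) → no.
That gives 3 matching atoms.

3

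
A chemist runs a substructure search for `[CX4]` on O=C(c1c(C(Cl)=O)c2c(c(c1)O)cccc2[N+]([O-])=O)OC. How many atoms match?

1

Check the 21 heavy atoms by environment: 10× c (aromatic, X3) → no; 2× C (X3) → no; 3× O (X1) → no; 2× O (X2) → no; 1× C (X4) → match; 1× Cl (X1) → no; 1× N (charge +1, X3) → no; 1× O (charge -1, X1) → no.
That gives 1 matching atom.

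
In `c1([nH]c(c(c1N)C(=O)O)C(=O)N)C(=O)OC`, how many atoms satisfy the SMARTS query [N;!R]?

The query [N;!R] means: aliphatic nitrogen not in a ring.
Check the 16 heavy atoms by environment: 1× n (aromatic, in 5-ring) → no; 4× c (aromatic, in 5-ring) → no; 4× C (acyclic) → no; 5× O (acyclic) → no; 2× N (acyclic) → match.
That gives 2 matching atoms.

2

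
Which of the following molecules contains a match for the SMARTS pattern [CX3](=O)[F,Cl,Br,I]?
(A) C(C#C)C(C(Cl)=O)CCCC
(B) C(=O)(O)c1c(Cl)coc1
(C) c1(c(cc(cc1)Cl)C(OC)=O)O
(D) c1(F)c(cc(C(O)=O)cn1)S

[CX3](=O)[F,Cl,Br,I] describes a carbonyl carbon bonded to a halogen (an acyl halide).
(A) contains an acyl chloride (-C(=O)Cl), which satisfies every atom and bond constraint.
(B) has a chloro substituent but the Cl is not on a carbonyl carbon.
(C) has a chloro substituent but the Cl is not on a carbonyl carbon.
(D) has a carboxylic acid group (-C(=O)OH) but the carbonyl is bonded to -OH, not to a halogen.
So the answer is (A).

A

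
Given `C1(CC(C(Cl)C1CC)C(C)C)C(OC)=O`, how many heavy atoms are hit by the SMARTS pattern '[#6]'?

The query [#6] means: #6 matches any atom with atomic number 6 (carbon, aromatic or aliphatic).
Check the 15 heavy atoms by environment: 12× C → match; 1× Cl → no; 2× O → no.
That gives 12 matching atoms.

12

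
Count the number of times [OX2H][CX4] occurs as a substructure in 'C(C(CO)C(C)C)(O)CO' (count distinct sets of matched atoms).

3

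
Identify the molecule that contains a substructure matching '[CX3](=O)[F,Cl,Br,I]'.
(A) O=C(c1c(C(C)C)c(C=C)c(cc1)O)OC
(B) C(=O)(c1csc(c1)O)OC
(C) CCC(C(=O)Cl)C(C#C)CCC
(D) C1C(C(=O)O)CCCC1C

C

[CX3](=O)[F,Cl,Br,I] describes a carbonyl carbon bonded to a halogen (an acyl halide).
(A) has a methyl-ester group (-C(=O)OCH3) but the carbonyl is bonded to -O-C, not to a halogen.
(B) has a methyl-ester group (-C(=O)OCH3) but the carbonyl is bonded to -O-C, not to a halogen.
(C) contains an acyl chloride (-C(=O)Cl), which satisfies every atom and bond constraint.
(D) has a carboxylic acid group (-C(=O)OH) but the carbonyl is bonded to -OH, not to a halogen.
So the answer is (C).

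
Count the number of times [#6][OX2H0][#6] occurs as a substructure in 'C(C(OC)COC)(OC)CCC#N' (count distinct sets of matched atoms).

3

[#6][OX2H0][#6] is the SMARTS for an ether: an aliphatic oxygen bridging two carbons with no H on the oxygen.
The molecule carries 3 separate instances of a methoxy ether (-OCH3) meeting every constraint; each maps to a distinct set of atoms, giving 3 matches.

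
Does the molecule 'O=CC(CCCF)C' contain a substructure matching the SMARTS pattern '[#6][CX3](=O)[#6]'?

No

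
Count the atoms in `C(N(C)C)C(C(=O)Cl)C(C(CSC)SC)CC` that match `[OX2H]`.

0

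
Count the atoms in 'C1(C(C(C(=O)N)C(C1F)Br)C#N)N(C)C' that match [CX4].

Check the 15 heavy atoms by environment: 7× C (X4) → match; 1× F (X1) → no; 2× N (X3) → no; 1× Br (X1) → no; 1× C (X3) → no; 1× O (X1) → no; 1× C (X2) → no; 1× N (X1) → no.
That gives 7 matching atoms.

7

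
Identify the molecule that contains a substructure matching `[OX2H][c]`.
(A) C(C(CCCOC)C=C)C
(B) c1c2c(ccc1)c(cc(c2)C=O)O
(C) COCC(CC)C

[OX2H][c] describes a hydroxyl oxygen attached to an aromatic carbon (a phenol).
(A) has a methoxy ether (-OCH3) but the oxygen has H0, not H1.
(B) contains a hydroxyl group (-OH), which satisfies every atom and bond constraint.
(C) has a methoxy ether (-OCH3) but the oxygen has H0, not H1.
So the answer is (B).

B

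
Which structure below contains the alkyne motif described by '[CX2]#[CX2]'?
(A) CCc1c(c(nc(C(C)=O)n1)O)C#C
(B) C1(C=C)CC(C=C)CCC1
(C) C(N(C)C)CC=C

A

[CX2]#[CX2] describes a carbon-carbon triple bond (an alkyne).
(A) contains an ethynyl group (-C#CH), which satisfies every atom and bond constraint.
(B) has a vinyl group (-CH=CH2) but the C=C is a double bond; both carbons are CX3, not CX2.
(C) has a vinyl group (-CH=CH2) but the C=C is a double bond; both carbons are CX3, not CX2.
So the answer is (A).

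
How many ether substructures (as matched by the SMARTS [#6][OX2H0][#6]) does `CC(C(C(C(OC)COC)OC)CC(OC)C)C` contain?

[#6][OX2H0][#6] is the SMARTS for an ether: an aliphatic oxygen bridging two carbons with no H on the oxygen.
The molecule carries 4 separate instances of a methoxy ether (-OCH3) meeting every constraint; each maps to a distinct set of atoms, giving 4 matches.

4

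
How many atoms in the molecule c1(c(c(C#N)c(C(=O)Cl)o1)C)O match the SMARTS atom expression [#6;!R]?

Check the 12 heavy atoms by environment: 1× o (aromatic, in 5-ring) → no; 4× c (aromatic, in 5-ring) → no; 3× C (acyclic) → match; 1× N (acyclic) → no; 2× O (acyclic) → no; 1× Cl (acyclic) → no.
That gives 3 matching atoms.

3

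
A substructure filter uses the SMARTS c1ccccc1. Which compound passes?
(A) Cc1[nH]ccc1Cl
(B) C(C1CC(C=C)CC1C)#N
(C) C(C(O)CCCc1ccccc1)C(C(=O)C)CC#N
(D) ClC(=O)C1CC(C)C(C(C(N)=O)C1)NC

c1ccccc1 describes six aromatic carbons in a ring (a benzene ring).
(A) has a methyl group (-CH3) but no six-membered all-carbon aromatic ring is present.
(B) has a methyl group (-CH3) but no six-membered all-carbon aromatic ring is present.
(C) contains a phenyl ring, which satisfies every atom and bond constraint.
(D) has a methyl group (-CH3) but no six-membered all-carbon aromatic ring is present.
So the answer is (C).

C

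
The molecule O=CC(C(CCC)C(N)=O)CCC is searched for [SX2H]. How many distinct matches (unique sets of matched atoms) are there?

0

[SX2H] is the SMARTS for a thiol: an aliphatic sulfur with two connections, one being H.
No fragment in the molecule satisfies every constraint, giving 0 matches.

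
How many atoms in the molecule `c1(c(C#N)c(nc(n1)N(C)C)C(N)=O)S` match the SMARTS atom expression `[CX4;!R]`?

The query [CX4;!R] means: aliphatic carbon with four total connections, not in a ring.
Check the 15 heavy atoms by environment: 2× n (aromatic, X2, in 6-ring) → no; 4× c (aromatic, X3, in 6-ring) → no; 1× S (X2, acyclic) → no; 2× N (X3, acyclic) → no; 2× C (X4, acyclic) → match; 1× C (X3, acyclic) → no; 1× O (X1, acyclic) → no; 1× C (X2, acyclic) → no; 1× N (X1, acyclic) → no.
That gives 2 matching atoms.

2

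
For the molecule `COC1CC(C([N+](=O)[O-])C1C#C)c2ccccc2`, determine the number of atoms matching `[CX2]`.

2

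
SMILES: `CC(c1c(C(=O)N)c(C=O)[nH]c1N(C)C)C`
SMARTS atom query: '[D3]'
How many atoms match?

The query [D3] means: atom with exactly three heavy-atom neighbours.
Check the 16 heavy atoms by environment: 1× n (aromatic, D2) → no; 4× c (aromatic, D3) → match; 2× C (D3) → match; 2× O (D1) → no; 1× N (D1) → no; 1× C (D2) → no; 1× N (D3) → match; 4× C (D1) → no.
Summing the matching environments: 4 + 2 + 1 = 7 matching atoms.

7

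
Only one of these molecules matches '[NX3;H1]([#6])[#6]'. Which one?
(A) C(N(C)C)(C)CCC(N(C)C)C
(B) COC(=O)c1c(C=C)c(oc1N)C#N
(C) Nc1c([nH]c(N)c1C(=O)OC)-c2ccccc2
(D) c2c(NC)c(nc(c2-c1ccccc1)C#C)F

[NX3;H1]([#6])[#6] describes a trivalent nitrogen with one H, bonded to two carbons (a secondary amine).
(A) has a dimethylamino group (-N(CH3)2) but the nitrogen has H0, not H1.
(B) has a primary amino group (-NH2) but the nitrogen has H2 and only one carbon neighbour.
(C) has a primary amino group (-NH2) but the nitrogen has H2 and only one carbon neighbour.
(D) contains an N-methylamino group (-NHCH3), which satisfies every atom and bond constraint.
So the answer is (D).

D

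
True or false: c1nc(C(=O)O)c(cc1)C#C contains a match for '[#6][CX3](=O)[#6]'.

The pattern [#6][CX3](=O)[#6] describes a carbonyl carbon (no H) flanked by two carbons — a ketone.
The closest candidate here is a carboxylic acid group (-C(=O)OH), but one neighbour of the carbonyl carbon is O, not C. No other fragment satisfies the full query, so there is no match.

False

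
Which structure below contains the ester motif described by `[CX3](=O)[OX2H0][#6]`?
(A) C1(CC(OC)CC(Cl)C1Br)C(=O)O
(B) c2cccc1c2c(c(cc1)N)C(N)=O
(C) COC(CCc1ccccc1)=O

C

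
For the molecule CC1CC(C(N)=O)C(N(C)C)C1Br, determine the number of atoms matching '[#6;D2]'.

1

The query [#6;D2] means: any carbon bonded to exactly two heavy atoms.
Check the 13 heavy atoms by environment: 1× C (D2) → match; 5× C (D3) → no; 3× C (D1) → no; 1× O (D1) → no; 1× N (D1) → no; 1× Br (D1) → no; 1× N (D3) → no.
That gives 1 matching atom.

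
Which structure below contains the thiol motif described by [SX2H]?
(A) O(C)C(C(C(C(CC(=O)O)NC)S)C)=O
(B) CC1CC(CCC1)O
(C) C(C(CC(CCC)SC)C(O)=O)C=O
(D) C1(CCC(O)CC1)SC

A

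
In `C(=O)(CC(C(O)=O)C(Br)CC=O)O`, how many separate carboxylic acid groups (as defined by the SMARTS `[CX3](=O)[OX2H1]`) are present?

[CX3](=O)[OX2H1] is the SMARTS for a carboxylic acid: an sp2 carbon double-bonded to O and single-bonded to an -OH oxygen.
The molecule carries 2 separate instances of a carboxylic acid group (-C(=O)OH) meeting every constraint; each maps to a distinct set of atoms, giving 2 matches.

2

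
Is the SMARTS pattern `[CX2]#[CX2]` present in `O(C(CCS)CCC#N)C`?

No

The pattern [CX2]#[CX2] describes a carbon-carbon triple bond — an alkyne.
The closest candidate here is a nitrile (-C#N), but the triple bond is C#N, not C#C. No other fragment satisfies the full query, so there is no match.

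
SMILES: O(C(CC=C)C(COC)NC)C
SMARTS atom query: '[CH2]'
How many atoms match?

3

The query [CH2] means: aliphatic carbon with exactly two hydrogens.
Check the 12 heavy atoms by environment: 3× C (H2) → match; 3× C (H1) → no; 2× O (H0) → no; 3× C (H3) → no; 1× N (H1) → no.
That gives 3 matching atoms.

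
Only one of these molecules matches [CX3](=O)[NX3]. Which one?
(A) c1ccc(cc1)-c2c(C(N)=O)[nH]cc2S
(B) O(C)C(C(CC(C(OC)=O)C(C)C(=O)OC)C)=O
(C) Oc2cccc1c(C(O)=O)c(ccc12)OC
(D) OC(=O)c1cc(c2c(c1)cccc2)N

[CX3](=O)[NX3] describes a carbonyl carbon bonded to a trivalent nitrogen (an amide).
(A) contains a primary amide (-C(=O)NH2), which satisfies every atom and bond constraint.
(B) has a methyl-ester group (-C(=O)OCH3) but the carbonyl is bonded to O, not to an NX3 nitrogen.
(C) has a carboxylic acid group (-C(=O)OH) but the carbonyl is bonded to O, not to an NX3 nitrogen.
(D) has a primary amino group (-NH2) but the -NH2 is not attached to a carbonyl carbon.
So the answer is (A).

A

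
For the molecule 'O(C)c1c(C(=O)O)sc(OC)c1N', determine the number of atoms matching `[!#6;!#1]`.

The query [!#6;!#1] means: not carbon and not hydrogen — any heteroatom.
Check the 13 heavy atoms by environment: 1× s (aromatic) → match; 4× c (aromatic) → no; 1× N → match; 4× O → match; 3× C → no.
Summing the matching environments: 1 + 1 + 4 = 6 matching atoms.

6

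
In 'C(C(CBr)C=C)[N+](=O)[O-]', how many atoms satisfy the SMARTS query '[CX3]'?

2

The query [CX3] means: C with X3: aliphatic carbon with exactly 3 total connections.
Check the 9 heavy atoms by environment: 3× C (X4) → no; 1× N (charge +1, X3) → no; 1× O (charge -1, X1) → no; 1× O (X1) → no; 2× C (X3) → match; 1× Br (X1) → no.
That gives 2 matching atoms.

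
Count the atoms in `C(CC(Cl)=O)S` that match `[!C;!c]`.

3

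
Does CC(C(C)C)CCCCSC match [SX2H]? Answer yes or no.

The pattern [SX2H] describes an aliphatic sulfur with two connections, one being H — a thiol.
The closest candidate here is a methylthio ether (-SCH3), but the sulfur has H0 (bonded to two carbons), not H1. No other fragment satisfies the full query, so there is no match.

No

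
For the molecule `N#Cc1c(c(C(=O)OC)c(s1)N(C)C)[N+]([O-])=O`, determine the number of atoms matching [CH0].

2

The query [CH0] means: aliphatic carbon with no attached hydrogen.
Check the 17 heavy atoms by environment: 1× s (aromatic, H0) → no; 4× c (aromatic, H0) → no; 2× N (H0) → no; 3× C (H3) → no; 2× C (H0) → match; 3× O (H0) → no; 1× N (charge +1, H0) → no; 1× O (charge -1, H0) → no.
That gives 2 matching atoms.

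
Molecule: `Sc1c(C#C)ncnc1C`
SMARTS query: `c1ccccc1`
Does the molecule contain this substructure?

The pattern c1ccccc1 describes six aromatic carbons in a ring — a benzene ring.
The closest candidate here is a methyl group (-CH3), but no six-membered all-carbon aromatic ring is present. No other fragment satisfies the full query, so there is no match.

No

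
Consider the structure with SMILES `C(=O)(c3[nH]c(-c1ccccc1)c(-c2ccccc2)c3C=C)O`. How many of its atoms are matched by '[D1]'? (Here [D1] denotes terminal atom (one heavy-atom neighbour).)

3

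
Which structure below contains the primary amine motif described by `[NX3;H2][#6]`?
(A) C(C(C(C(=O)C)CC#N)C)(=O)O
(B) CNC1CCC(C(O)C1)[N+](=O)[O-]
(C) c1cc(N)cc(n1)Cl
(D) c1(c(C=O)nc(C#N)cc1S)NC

[NX3;H2][#6] describes a trivalent nitrogen with two H attached to carbon (a primary amine).
(A) has a nitrile (-C#N) but the nitrogen is NX1 (triple-bonded), not NX3 with two H.
(B) has an N-methylamino group (-NHCH3) but the nitrogen bears two carbons and only one H (H1), not H2.
(C) contains a primary amino group (-NH2), which satisfies every atom and bond constraint.
(D) has a nitrile (-C#N) but the nitrogen is NX1 (triple-bonded), not NX3 with two H.
So the answer is (C).

C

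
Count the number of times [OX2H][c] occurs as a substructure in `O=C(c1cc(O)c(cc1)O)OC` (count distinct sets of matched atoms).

2

[OX2H][c] is the SMARTS for a phenol: a hydroxyl oxygen attached to an aromatic carbon.
The molecule carries 2 separate instances of a hydroxyl group (-OH) meeting every constraint; each maps to a distinct set of atoms, giving 2 matches.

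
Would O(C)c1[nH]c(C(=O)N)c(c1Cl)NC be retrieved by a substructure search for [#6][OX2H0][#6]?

The pattern [#6][OX2H0][#6] describes an aliphatic oxygen bridging two carbons with no H on the oxygen — an ether.
The molecule carries a methoxy ether (-OCH3), whose atoms satisfy every constraint of the query, so the pattern matches.

Yes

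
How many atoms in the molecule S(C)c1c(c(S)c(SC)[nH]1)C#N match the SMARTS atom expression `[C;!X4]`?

Check the 12 heavy atoms by environment: 1× n (aromatic, X3) → no; 4× c (aromatic, X3) → no; 1× C (X2) → match; 1× N (X1) → no; 3× S (X2) → no; 2× C (X4) → no.
That gives 1 matching atom.

1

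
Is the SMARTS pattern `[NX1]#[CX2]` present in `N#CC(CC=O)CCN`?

The pattern [NX1]#[CX2] describes a nitrogen triple-bonded to a two-connected carbon — a nitrile.
The molecule carries a nitrile (-C#N), whose atoms satisfy every constraint of the query, so the pattern matches.

Yes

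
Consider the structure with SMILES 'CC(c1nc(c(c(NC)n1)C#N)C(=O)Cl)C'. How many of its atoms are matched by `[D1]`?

The query [D1] means: atom with exactly one heavy-atom neighbour (degree 1).
Check the 16 heavy atoms by environment: 2× n (aromatic, D2) → no; 4× c (aromatic, D3) → no; 2× C (D3) → no; 1× O (D1) → match; 1× Cl (D1) → match; 1× C (D2) → no; 1× N (D1) → match; 1× N (D2) → no; 3× C (D1) → match.
Summing the matching environments: 1 + 1 + 1 + 3 = 6 matching atoms.

6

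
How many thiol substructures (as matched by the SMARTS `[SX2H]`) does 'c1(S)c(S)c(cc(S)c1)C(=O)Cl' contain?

[SX2H] is the SMARTS for a thiol: an aliphatic sulfur with two connections, one being H.
The molecule carries 3 separate instances of a thiol (-SH) meeting every constraint; each maps to a distinct set of atoms, giving 3 matches.

3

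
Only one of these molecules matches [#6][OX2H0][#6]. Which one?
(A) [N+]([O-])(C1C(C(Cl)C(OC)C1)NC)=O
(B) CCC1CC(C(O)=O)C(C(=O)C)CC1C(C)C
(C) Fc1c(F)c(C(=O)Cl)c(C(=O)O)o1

[#6][OX2H0][#6] describes an aliphatic oxygen bridging two carbons with no H on the oxygen (an ether).
(A) contains a methoxy ether (-OCH3), which satisfies every atom and bond constraint.
(B) has a carboxylic acid group (-C(=O)OH) but the -OH oxygen has H1; the =O is OX1, not OX2.
(C) has a carboxylic acid group (-C(=O)OH) but the -OH oxygen has H1; the =O is OX1, not OX2.
So the answer is (A).

A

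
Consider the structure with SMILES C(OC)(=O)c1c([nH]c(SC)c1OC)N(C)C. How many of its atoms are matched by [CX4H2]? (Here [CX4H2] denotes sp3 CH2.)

The query [CX4H2] means: sp3 carbon (X4) with exactly two hydrogens.
Check the 16 heavy atoms by environment: 1× n (aromatic, H1, X3) → no; 4× c (aromatic, H0, X3) → no; 1× C (H0, X3) → no; 1× O (H0, X1) → no; 2× O (H0, X2) → no; 5× C (H3, X4) → no; 1× S (H0, X2) → no; 1× N (H0, X3) → no.
No environment satisfies the query, so 0 matching atoms.

0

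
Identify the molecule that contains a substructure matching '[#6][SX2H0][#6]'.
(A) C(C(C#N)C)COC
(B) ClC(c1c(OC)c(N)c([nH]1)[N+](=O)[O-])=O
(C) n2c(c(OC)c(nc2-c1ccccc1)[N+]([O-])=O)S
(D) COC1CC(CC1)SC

D

[#6][SX2H0][#6] describes an aliphatic sulfur bridging two carbons with no H on the sulfur (a thioether).
(A) has a methoxy ether (-OCH3) but the bridging atom is O, not S.
(B) has a methoxy ether (-OCH3) but the bridging atom is O, not S.
(C) has a methoxy ether (-OCH3) but the bridging atom is O, not S.
(D) contains a methylthio ether (-SCH3), which satisfies every atom and bond constraint.
So the answer is (D).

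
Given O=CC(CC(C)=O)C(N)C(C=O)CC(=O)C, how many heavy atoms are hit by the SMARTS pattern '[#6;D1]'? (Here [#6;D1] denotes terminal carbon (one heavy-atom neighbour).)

2

The query [#6;D1] means: carbon bonded to exactly one heavy atom.
Check the 16 heavy atoms by environment: 4× C (D2) → no; 5× C (D3) → no; 4× O (D1) → no; 2× C (D1) → match; 1× N (D1) → no.
That gives 2 matching atoms.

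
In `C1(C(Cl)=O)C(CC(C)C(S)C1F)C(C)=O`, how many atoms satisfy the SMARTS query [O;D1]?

2

The query [O;D1] means: aliphatic oxygen bonded to exactly one heavy atom.
Check the 15 heavy atoms by environment: 1× C (D2) → no; 7× C (D3) → no; 2× O (D1) → match; 2× C (D1) → no; 1× S (D1) → no; 1× Cl (D1) → no; 1× F (D1) → no.
That gives 2 matching atoms.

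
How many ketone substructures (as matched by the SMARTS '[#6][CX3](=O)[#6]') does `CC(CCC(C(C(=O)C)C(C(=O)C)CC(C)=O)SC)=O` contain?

4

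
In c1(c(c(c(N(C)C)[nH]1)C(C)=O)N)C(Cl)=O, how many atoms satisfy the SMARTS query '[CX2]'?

0

Check the 15 heavy atoms by environment: 1× n (aromatic, X3) → no; 4× c (aromatic, X3) → no; 2× N (X3) → no; 3× C (X4) → no; 2× C (X3) → no; 2× O (X1) → no; 1× Cl (X1) → no.
No environment satisfies the query, so 0 matching atoms.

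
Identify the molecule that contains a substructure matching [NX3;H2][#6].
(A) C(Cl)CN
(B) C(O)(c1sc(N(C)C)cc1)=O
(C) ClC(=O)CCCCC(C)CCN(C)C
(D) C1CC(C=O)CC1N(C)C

A

[NX3;H2][#6] describes a trivalent nitrogen with two H attached to carbon (a primary amine).
(A) contains a primary amino group (-NH2), which satisfies every atom and bond constraint.
(B) has a dimethylamino group (-N(CH3)2) but the nitrogen has H0, not H2.
(C) has a dimethylamino group (-N(CH3)2) but the nitrogen has H0, not H2.
(D) has a dimethylamino group (-N(CH3)2) but the nitrogen has H0, not H2.
So the answer is (A).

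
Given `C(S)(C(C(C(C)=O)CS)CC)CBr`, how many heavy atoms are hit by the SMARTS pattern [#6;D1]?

2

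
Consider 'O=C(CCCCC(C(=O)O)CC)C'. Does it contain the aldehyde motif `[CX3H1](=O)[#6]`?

The pattern [CX3H1](=O)[#6] describes an sp2 carbon with one H, double-bonded to O and single-bonded to carbon — an aldehyde.
The closest candidate here is an acetyl/ketone group (-C(=O)CH3), but the carbonyl carbon has H0 (two carbon neighbours), not H1. No other fragment satisfies the full query, so there is no match.

No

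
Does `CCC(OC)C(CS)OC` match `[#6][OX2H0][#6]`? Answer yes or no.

The pattern [#6][OX2H0][#6] describes an aliphatic oxygen bridging two carbons with no H on the oxygen — an ether.
The molecule carries a methoxy ether (-OCH3), whose atoms satisfy every constraint of the query, so the pattern matches.

Yes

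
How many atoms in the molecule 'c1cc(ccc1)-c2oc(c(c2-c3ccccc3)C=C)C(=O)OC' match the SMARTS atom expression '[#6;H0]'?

7

Check the 23 heavy atoms by environment: 1× o (aromatic, H0) → no; 6× c (aromatic, H0) → match; 10× c (aromatic, H1) → no; 1× C (H1) → no; 1× C (H2) → no; 1× C (H0) → match; 2× O (H0) → no; 1× C (H3) → no.
Summing the matching environments: 6 + 1 = 7 matching atoms.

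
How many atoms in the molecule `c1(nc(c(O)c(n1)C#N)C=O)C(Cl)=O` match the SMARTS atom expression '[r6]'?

6

Check the 14 heavy atoms by environment: 2× n (aromatic, in 6-ring) → match; 4× c (aromatic, in 6-ring) → match; 3× O (acyclic) → no; 3× C (acyclic) → no; 1× N (acyclic) → no; 1× Cl (acyclic) → no.
Summing the matching environments: 2 + 4 = 6 matching atoms.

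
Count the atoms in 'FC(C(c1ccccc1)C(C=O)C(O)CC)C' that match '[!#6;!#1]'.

3

Check the 17 heavy atoms by environment: 8× C → no; 2× O → match; 6× c (aromatic) → no; 1× F → match.
Summing the matching environments: 2 + 1 = 3 matching atoms.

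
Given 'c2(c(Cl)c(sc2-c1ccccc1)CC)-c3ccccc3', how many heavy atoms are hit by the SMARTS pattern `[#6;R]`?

The query [#6;R] means: carbon that is part of a ring.
Check the 20 heavy atoms by environment: 1× s (aromatic, in 5-ring) → no; 4× c (aromatic, in 5-ring) → match; 12× c (aromatic, in 6-ring) → match; 2× C (acyclic) → no; 1× Cl (acyclic) → no.
Summing the matching environments: 4 + 12 = 16 matching atoms.

16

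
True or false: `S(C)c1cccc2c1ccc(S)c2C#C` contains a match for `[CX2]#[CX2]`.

True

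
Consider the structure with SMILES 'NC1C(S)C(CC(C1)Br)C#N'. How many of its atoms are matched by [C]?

7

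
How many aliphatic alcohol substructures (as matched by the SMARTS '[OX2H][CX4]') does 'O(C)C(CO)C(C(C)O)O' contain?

3

[OX2H][CX4] is the SMARTS for an aliphatic alcohol: a hydroxyl oxygen bound to an sp3 (X4) carbon.
The molecule carries 3 separate instances of a hydroxyl group (-OH) meeting every constraint; each maps to a distinct set of atoms, giving 3 matches.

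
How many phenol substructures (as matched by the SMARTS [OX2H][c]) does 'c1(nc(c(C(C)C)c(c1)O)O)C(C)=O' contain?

[OX2H][c] is the SMARTS for a phenol: a hydroxyl oxygen attached to an aromatic carbon.
The molecule carries 2 separate instances of a hydroxyl group (-OH) meeting every constraint; each maps to a distinct set of atoms, giving 2 matches.

2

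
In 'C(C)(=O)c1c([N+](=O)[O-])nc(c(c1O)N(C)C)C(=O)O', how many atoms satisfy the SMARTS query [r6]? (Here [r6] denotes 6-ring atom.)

6

Check the 19 heavy atoms by environment: 1× n (aromatic, in 6-ring) → match; 5× c (aromatic, in 6-ring) → match; 1× N (acyclic) → no; 5× C (acyclic) → no; 5× O (acyclic) → no; 1× N (charge +1, acyclic) → no; 1× O (charge -1, acyclic) → no.
Summing the matching environments: 1 + 5 = 6 matching atoms.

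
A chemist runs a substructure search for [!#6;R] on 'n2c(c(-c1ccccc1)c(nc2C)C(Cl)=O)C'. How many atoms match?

2

The query [!#6;R] means: non-carbon atom that is part of a ring.
Check the 17 heavy atoms by environment: 2× n (aromatic, in 6-ring) → match; 10× c (aromatic, in 6-ring) → no; 3× C (acyclic) → no; 1× O (acyclic) → no; 1× Cl (acyclic) → no.
That gives 2 matching atoms.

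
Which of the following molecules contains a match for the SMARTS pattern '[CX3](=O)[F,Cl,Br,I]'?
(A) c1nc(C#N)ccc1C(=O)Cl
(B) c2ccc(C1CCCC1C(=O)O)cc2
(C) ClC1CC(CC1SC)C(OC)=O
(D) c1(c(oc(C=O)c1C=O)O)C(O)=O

[CX3](=O)[F,Cl,Br,I] describes a carbonyl carbon bonded to a halogen (an acyl halide).
(A) contains an acyl chloride (-C(=O)Cl), which satisfies every atom and bond constraint.
(B) has a carboxylic acid group (-C(=O)OH) but the carbonyl is bonded to -OH, not to a halogen.
(C) has a chloro substituent but the Cl is not on a carbonyl carbon.
(D) has a carboxylic acid group (-C(=O)OH) but the carbonyl is bonded to -OH, not to a halogen.
So the answer is (A).

A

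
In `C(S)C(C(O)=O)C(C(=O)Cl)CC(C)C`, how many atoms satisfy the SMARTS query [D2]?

2

The query [D2] means: atom with exactly two heavy-atom neighbours.
Check the 14 heavy atoms by environment: 2× C (D2) → match; 5× C (D3) → no; 1× S (D1) → no; 3× O (D1) → no; 1× Cl (D1) → no; 2× C (D1) → no.
That gives 2 matching atoms.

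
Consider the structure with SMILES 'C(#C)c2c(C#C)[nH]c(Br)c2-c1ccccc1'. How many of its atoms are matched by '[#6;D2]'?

Check the 16 heavy atoms by environment: 1× n (aromatic, D2) → no; 5× c (aromatic, D3) → no; 2× C (D2) → match; 2× C (D1) → no; 5× c (aromatic, D2) → match; 1× Br (D1) → no.
Summing the matching environments: 2 + 5 = 7 matching atoms.

7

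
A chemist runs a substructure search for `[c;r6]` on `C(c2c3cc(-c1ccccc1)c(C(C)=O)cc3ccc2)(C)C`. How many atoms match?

16

The query [c;r6] means: aromatic carbon that belongs to a six-membered ring.
Check the 22 heavy atoms by environment: 16× c (aromatic, in 6-ring) → match; 5× C (acyclic) → no; 1× O (acyclic) → no.
That gives 16 matching atoms.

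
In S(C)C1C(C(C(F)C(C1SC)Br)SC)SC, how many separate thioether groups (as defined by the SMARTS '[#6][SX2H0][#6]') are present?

4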